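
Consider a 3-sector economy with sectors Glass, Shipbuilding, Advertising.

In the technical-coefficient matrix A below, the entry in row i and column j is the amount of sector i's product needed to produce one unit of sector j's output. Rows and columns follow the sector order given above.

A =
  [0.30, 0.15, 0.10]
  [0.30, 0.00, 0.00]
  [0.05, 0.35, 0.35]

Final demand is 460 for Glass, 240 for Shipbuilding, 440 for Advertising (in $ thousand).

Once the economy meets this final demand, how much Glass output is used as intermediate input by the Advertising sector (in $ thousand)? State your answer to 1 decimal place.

I − A =
  [   0.70    -0.15    -0.10]
  [  -0.30     1.00     0.00]
  [  -0.05    -0.35     0.65]
Cofactors of I−A, C_ij = (−1)^(i+j)·(minor ij) (rows/columns in the sector order above):
  C_11 = (1.00)(0.65) − (0.00)(-0.35) = 0.6500
  C_12 = −[(-0.30)(0.65) − (0.00)(-0.05)] = 0.1950
  C_13 = (-0.30)(-0.35) − (1.00)(-0.05) = 0.1550
  C_21 = −[(-0.15)(0.65) − (-0.10)(-0.35)] = 0.1325
  C_22 = (0.70)(0.65) − (-0.10)(-0.05) = 0.4500
  C_23 = −[(0.70)(-0.35) − (-0.15)(-0.05)] = 0.2525
  C_31 = (-0.15)(0.00) − (-0.10)(1.00) = 0.1000
  C_32 = −[(0.70)(0.00) − (-0.10)(-0.30)] = 0.0300
  C_33 = (0.70)(1.00) − (-0.15)(-0.30) = 0.6550
det(I−A) = Σ_j (I−A)_1j·C_1j = (0.70)(0.6500) + (-0.15)(0.1950) + (-0.10)(0.1550) = 0.41025
adj(I−A) = Cᵀ =
  [ 0.6500   0.1325   0.1000]
  [ 0.1950   0.4500   0.0300]
  [ 0.1550   0.2525   0.6550]
(I − A)⁻¹ = adj(I−A) / det(I−A) ≈
  [   1.5844     0.3230     0.2438]
  [   0.4753     1.0969     0.0731]
  [   0.3778     0.6155     1.5966]
First solve x = (I − A)⁻¹ d = adj(I−A)·d / det(I−A); in particular x_A = (0.1550·460 + 0.2525·240 + 0.6550·440) / 0.41025 = 420.10 / 0.41025 ≈ 1024.010.
Intermediate flow from G to A: z_GA = a_GA · x_A = 0.10 × 420.10 / 0.41025 = 42.01 / 0.41025 ≈ 102.4.

z_GA = 102.4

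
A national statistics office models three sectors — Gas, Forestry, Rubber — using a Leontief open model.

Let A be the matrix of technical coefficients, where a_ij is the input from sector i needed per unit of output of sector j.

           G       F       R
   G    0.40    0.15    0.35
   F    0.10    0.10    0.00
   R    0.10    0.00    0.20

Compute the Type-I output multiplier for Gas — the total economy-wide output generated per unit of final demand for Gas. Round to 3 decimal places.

I − A =
  [   0.60    -0.15    -0.35]
  [  -0.10     0.90     0.00]
  [  -0.10     0.00     0.80]
Cofactors of I−A, C_ij = (−1)^(i+j)·(minor ij) (rows/columns in the sector order above):
  C_11 = (0.90)(0.80) − (0.00)(0.00) = 0.7200
  C_12 = −[(-0.10)(0.80) − (0.00)(-0.10)] = 0.0800
  C_13 = (-0.10)(0.00) − (0.90)(-0.10) = 0.0900
  C_21 = −[(-0.15)(0.80) − (-0.35)(0.00)] = 0.1200
  C_22 = (0.60)(0.80) − (-0.35)(-0.10) = 0.4450
  C_23 = −[(0.60)(0.00) − (-0.15)(-0.10)] = 0.0150
  C_31 = (-0.15)(0.00) − (-0.35)(0.90) = 0.3150
  C_32 = −[(0.60)(0.00) − (-0.35)(-0.10)] = 0.0350
  C_33 = (0.60)(0.90) − (-0.15)(-0.10) = 0.5250
det(I−A) = Σ_j (I−A)_1j·C_1j = (0.60)(0.7200) + (-0.15)(0.0800) + (-0.35)(0.0900) = 0.3885
adj(I−A) = Cᵀ =
  [ 0.7200   0.1200   0.3150]
  [ 0.0800   0.4450   0.0350]
  [ 0.0900   0.0150   0.5250]
(I − A)⁻¹ = adj(I−A) / det(I−A) ≈
  [   1.8533     0.3089     0.8108]
  [   0.2059     1.1454     0.0901]
  [   0.2317     0.0386     1.3514]
The output multiplier for sector j is the column-j sum of the Leontief inverse (I − A)⁻¹ = adj(I−A) / det(I−A).
Column G of adj(I−A): (0.7200, 0.0800, 0.0900); det(I−A) = 0.3885.
m_G = (0.7200 + 0.0800 + 0.0900) / 0.3885 = 0.89 / 0.3885 ≈ 2.291.

m_G = 2.291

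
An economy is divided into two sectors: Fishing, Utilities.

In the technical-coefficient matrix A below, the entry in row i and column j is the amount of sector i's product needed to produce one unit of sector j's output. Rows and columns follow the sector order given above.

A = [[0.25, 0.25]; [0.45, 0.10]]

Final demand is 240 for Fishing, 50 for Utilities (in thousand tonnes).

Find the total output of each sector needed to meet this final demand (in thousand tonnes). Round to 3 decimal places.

x_1 = 406.222, x_2 = 258.667

I − A =
  [   0.75    -0.25]
  [  -0.45     0.90]
det(I−A) = (0.75)(0.90) − (-0.25)(-0.45) = 0.5625
adj(I−A) = [[0.90, 0.25], [0.45, 0.75]]
(I − A)⁻¹ = adj(I−A) / det(I−A) ≈
  [   1.6000     0.4444]
  [   0.8000     1.3333]
x = (I − A)⁻¹ d = adj(I−A)·d / det(I−A), with det(I−A) = 0.5625:
  x_1 = (0.90·240 + 0.25·50) / 0.5625 = 228.50 / 0.5625 ≈ 406.222
  x_2 = (0.45·240 + 0.75·50) / 0.5625 = 145.50 / 0.5625 ≈ 258.667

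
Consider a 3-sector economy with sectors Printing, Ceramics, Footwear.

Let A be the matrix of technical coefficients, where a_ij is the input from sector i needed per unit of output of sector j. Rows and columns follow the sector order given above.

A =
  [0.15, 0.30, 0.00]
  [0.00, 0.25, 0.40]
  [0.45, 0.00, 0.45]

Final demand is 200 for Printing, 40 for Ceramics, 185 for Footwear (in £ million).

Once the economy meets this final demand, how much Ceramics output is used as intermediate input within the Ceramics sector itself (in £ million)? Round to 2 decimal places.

I − A =
  [   0.85    -0.30     0.00]
  [   0.00     0.75    -0.40]
  [  -0.45     0.00     0.55]
Cofactors of I−A, C_ij = (−1)^(i+j)·(minor ij) (rows/columns in the sector order above):
  C_11 = (0.75)(0.55) − (-0.40)(0.00) = 0.4125
  C_12 = −[(0.00)(0.55) − (-0.40)(-0.45)] = 0.1800
  C_13 = (0.00)(0.00) − (0.75)(-0.45) = 0.3375
  C_21 = −[(-0.30)(0.55) − (0.00)(0.00)] = 0.1650
  C_22 = (0.85)(0.55) − (0.00)(-0.45) = 0.4675
  C_23 = −[(0.85)(0.00) − (-0.30)(-0.45)] = 0.1350
  C_31 = (-0.30)(-0.40) − (0.00)(0.75) = 0.1200
  C_32 = −[(0.85)(-0.40) − (0.00)(0.00)] = 0.3400
  C_33 = (0.85)(0.75) − (-0.30)(0.00) = 0.6375
det(I−A) = Σ_j (I−A)_1j·C_1j = (0.85)(0.4125) + (-0.30)(0.1800) + (0.00)(0.3375) = 0.296625
adj(I−A) = Cᵀ =
  [ 0.4125   0.1650   0.1200]
  [ 0.1800   0.4675   0.3400]
  [ 0.3375   0.1350   0.6375]
(I − A)⁻¹ = adj(I−A) / det(I−A) ≈
  [   1.3906     0.5563     0.4046]
  [   0.6068     1.5761     1.1462]
  [   1.1378     0.4551     2.1492]
First solve x = (I − A)⁻¹ d = adj(I−A)·d / det(I−A); in particular x_C = (0.1800·200 + 0.4675·40 + 0.3400·185) / 0.296625 = 117.60 / 0.296625 ≈ 396.4602.
Intermediate flow from C to C: z_CC = a_CC · x_C = 0.25 × 117.60 / 0.296625 = 29.40 / 0.296625 ≈ 99.12.

z_CC = 99.12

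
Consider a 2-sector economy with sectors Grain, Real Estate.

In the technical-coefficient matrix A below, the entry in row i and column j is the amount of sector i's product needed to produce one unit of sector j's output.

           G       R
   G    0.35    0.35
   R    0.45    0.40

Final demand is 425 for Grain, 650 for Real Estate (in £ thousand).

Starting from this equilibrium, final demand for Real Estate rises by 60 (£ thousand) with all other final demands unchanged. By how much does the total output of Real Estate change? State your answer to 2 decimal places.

Δx_R = 167.74

I − A =
  [   0.65    -0.35]
  [  -0.45     0.60]
det(I−A) = (0.65)(0.60) − (-0.35)(-0.45) = 0.2325
adj(I−A) = [[0.60, 0.35], [0.45, 0.65]]
(I − A)⁻¹ = adj(I−A) / det(I−A) ≈
  [   2.5806     1.5054]
  [   1.9355     2.7957]
Δx = (I − A)⁻¹ Δd with Δd having +60 in the Real Estate component and 0 elsewhere.
So Δx_R = L_RR · (+60), where L_RR = adj(I−A)_RR / det(I−A) = 0.65 / 0.2325.
Δx_R = 0.65 × (+60) / 0.2325 = 39.00 / 0.2325 ≈ 167.74.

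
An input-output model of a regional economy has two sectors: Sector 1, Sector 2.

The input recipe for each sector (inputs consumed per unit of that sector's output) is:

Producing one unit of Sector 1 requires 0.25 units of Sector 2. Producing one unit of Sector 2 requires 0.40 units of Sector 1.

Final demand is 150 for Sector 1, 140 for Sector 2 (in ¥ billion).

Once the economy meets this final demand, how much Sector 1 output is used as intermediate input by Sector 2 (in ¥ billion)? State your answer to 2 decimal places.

I − A =
  [   1.00    -0.40]
  [  -0.25     1.00]
det(I−A) = (1.00)(1.00) − (-0.40)(-0.25) = 0.9000
adj(I−A) = [[1.00, 0.40], [0.25, 1.00]]
(I − A)⁻¹ = adj(I−A) / det(I−A) ≈
  [   1.1111     0.4444]
  [   0.2778     1.1111]
First solve x = (I − A)⁻¹ d = adj(I−A)·d / det(I−A); in particular x_2 = (0.25·150 + 1.00·140) / 0.9000 = 177.50 / 0.9000 ≈ 197.2222.
Intermediate flow from 1 to 2: z_12 = a_12 · x_2 = 0.40 × 177.50 / 0.9000 = 71.00 / 0.9000 ≈ 78.89.

z_12 = 78.89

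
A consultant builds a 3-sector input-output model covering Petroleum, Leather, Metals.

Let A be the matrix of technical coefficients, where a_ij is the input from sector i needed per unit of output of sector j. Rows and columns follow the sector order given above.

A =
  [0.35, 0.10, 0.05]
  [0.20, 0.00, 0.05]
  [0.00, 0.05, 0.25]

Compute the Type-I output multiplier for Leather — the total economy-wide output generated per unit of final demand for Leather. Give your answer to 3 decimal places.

I − A =
  [   0.65    -0.10    -0.05]
  [  -0.20     1.00    -0.05]
  [   0.00    -0.05     0.75]
Cofactors of I−A, C_ij = (−1)^(i+j)·(minor ij) (rows/columns in the sector order above):
  C_11 = (1.00)(0.75) − (-0.05)(-0.05) = 0.7475
  C_12 = −[(-0.20)(0.75) − (-0.05)(0.00)] = 0.1500
  C_13 = (-0.20)(-0.05) − (1.00)(0.00) = 0.0100
  C_21 = −[(-0.10)(0.75) − (-0.05)(-0.05)] = 0.0775
  C_22 = (0.65)(0.75) − (-0.05)(0.00) = 0.4875
  C_23 = −[(0.65)(-0.05) − (-0.10)(0.00)] = 0.0325
  C_31 = (-0.10)(-0.05) − (-0.05)(1.00) = 0.0550
  C_32 = −[(0.65)(-0.05) − (-0.05)(-0.20)] = 0.0425
  C_33 = (0.65)(1.00) − (-0.10)(-0.20) = 0.6300
det(I−A) = Σ_j (I−A)_1j·C_1j = (0.65)(0.7475) + (-0.10)(0.1500) + (-0.05)(0.0100) = 0.470375
adj(I−A) = Cᵀ =
  [ 0.7475   0.0775   0.0550]
  [ 0.1500   0.4875   0.0425]
  [ 0.0100   0.0325   0.6300]
(I − A)⁻¹ = adj(I−A) / det(I−A) ≈
  [   1.5892     0.1648     0.1169]
  [   0.3189     1.0364     0.0904]
  [   0.0213     0.0691     1.3394]
The output multiplier for sector j is the column-j sum of the Leontief inverse (I − A)⁻¹ = adj(I−A) / det(I−A).
Column 2 of adj(I−A): (0.0775, 0.4875, 0.0325); det(I−A) = 0.470375.
m_2 = (0.0775 + 0.4875 + 0.0325) / 0.470375 = 0.5975 / 0.470375 ≈ 1.270.

m_2 = 1.270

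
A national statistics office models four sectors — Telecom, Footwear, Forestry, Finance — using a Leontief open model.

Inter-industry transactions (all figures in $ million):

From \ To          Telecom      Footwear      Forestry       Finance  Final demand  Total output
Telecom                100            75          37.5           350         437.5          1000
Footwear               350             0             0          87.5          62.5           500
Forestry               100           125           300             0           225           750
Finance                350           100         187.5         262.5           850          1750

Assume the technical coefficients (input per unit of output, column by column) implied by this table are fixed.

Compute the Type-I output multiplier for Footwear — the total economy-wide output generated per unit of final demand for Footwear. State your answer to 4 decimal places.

Technical coefficients a_ij = z_ij / X_j:
  a_11 = 100/1000 = 0.10, a_21 = 350/1000 = 0.35, a_31 = 100/1000 = 0.10, a_41 = 350/1000 = 0.35
  a_12 = 75/500 = 0.15, a_22 = 0/500 = 0.00, a_32 = 125/500 = 0.25, a_42 = 100/500 = 0.20
  a_13 = 37.5/750 = 0.05, a_23 = 0/750 = 0.00, a_33 = 300/750 = 0.40, a_43 = 187.5/750 = 0.25
  a_14 = 350/1750 = 0.20, a_24 = 87.5/1750 = 0.05, a_34 = 0/1750 = 0.00, a_44 = 262.5/1750 = 0.15
I − A =
  [   0.90    -0.15    -0.05    -0.20]
  [  -0.35     1.00     0.00    -0.05]
  [  -0.10    -0.25     0.60     0.00]
  [  -0.35    -0.20    -0.25     0.85]
Compute the cofactors C_ij = (−1)^(i+j)·(3×3 minor ij) of I−A; the adjugate is their transpose:
adj(I−A) = Cᵀ =
  [ 0.500875   0.123625   0.093875   0.125125]
  [ 0.190250   0.407750   0.044500   0.068750]
  [ 0.162750   0.190500   0.624750   0.049500]
  [ 0.298875   0.202875   0.232875   0.499125]
det(I−A) = Σ_j (I−A)_1j·C_1j = (0.90)(0.500875) + (-0.15)(0.190250) + (-0.05)(0.162750) + (-0.20)(0.298875) = 0.3543375
(I − A)⁻¹ = adj(I−A) / det(I−A) ≈
  [   1.41355     0.34889     0.26493     0.35312]
  [   0.53692     1.15074     0.12559     0.19402]
  [   0.45931     0.53762     1.76315     0.13970]
  [   0.84348     0.57255     0.65721     1.40861]
The output multiplier for sector j is the column-j sum of the Leontief inverse (I − A)⁻¹ = adj(I−A) / det(I−A).
Column 2 of adj(I−A): (0.123625, 0.407750, 0.190500, 0.202875); det(I−A) = 0.3543375.
m_2 = (0.123625 + 0.407750 + 0.190500 + 0.202875) / 0.3543375 = 0.92475 / 0.3543375 ≈ 2.6098.

m_2 = 2.6098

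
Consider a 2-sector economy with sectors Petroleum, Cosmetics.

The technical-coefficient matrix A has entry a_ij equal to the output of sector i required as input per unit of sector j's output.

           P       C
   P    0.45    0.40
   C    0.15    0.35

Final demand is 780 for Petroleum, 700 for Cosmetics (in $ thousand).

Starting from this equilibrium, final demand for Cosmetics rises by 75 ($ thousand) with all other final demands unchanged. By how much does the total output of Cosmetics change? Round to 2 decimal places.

I − A =
  [   0.55    -0.40]
  [  -0.15     0.65]
det(I−A) = (0.55)(0.65) − (-0.40)(-0.15) = 0.2975
adj(I−A) = [[0.65, 0.40], [0.15, 0.55]]
(I − A)⁻¹ = adj(I−A) / det(I−A) ≈
  [   2.1849     1.3445]
  [   0.5042     1.8487]
Δx = (I − A)⁻¹ Δd with Δd having +75 in the Cosmetics component and 0 elsewhere.
So Δx_C = L_CC · (+75), where L_CC = adj(I−A)_CC / det(I−A) = 0.55 / 0.2975.
Δx_C = 0.55 × (+75) / 0.2975 = 41.25 / 0.2975 ≈ 138.66.

Δx_C = 138.66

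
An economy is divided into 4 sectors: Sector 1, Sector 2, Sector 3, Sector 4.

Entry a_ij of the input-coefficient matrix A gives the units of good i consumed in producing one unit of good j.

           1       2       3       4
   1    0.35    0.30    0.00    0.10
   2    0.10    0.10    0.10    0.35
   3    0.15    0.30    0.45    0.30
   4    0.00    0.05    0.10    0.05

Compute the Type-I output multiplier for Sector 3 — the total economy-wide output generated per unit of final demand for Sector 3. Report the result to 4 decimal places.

m_3 = 3.0404

I − A =
  [   0.65    -0.30     0.00    -0.10]
  [  -0.10     0.90    -0.10    -0.35]
  [  -0.15    -0.30     0.55    -0.30]
  [   0.00    -0.05    -0.10     0.95]
Compute the cofactors C_ij = (−1)^(i+j)·(3×3 minor ij) of I−A; the adjugate is their transpose:
adj(I−A) = Cᵀ =
  [ 0.393125   0.153500   0.048500   0.113250]
  [ 0.068750   0.318625   0.085500   0.151625]
  [ 0.155625   0.238500   0.515375   0.267000]
  [ 0.020000   0.041875   0.058750   0.281250]
det(I−A) = Σ_j (I−A)_1j·C_1j = (0.65)(0.393125) + (-0.30)(0.068750) + (0.00)(0.155625) + (-0.10)(0.020000) = 0.23290625
(I − A)⁻¹ = adj(I−A) / det(I−A) ≈
  [   1.68791     0.65906     0.20824     0.48625]
  [   0.29518     1.36804     0.36710     0.65101]
  [   0.66819     1.02402     2.21280     1.14638]
  [   0.08587     0.17979     0.25225     1.20757]
The output multiplier for sector j is the column-j sum of the Leontief inverse (I − A)⁻¹ = adj(I−A) / det(I−A).
Column 3 of adj(I−A): (0.048500, 0.085500, 0.515375, 0.058750); det(I−A) = 0.23290625.
m_3 = (0.048500 + 0.085500 + 0.515375 + 0.058750) / 0.23290625 = 0.708125 / 0.23290625 ≈ 3.0404.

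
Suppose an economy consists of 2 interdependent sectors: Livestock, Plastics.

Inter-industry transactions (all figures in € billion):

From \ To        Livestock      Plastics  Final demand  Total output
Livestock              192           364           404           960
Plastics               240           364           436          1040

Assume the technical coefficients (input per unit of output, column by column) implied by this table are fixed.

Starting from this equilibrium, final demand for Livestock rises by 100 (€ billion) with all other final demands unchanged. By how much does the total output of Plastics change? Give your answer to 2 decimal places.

Technical coefficients a_ij = z_ij / X_j:
  a_11 = 192/960 = 0.20, a_21 = 240/960 = 0.25
  a_12 = 364/1040 = 0.35, a_22 = 364/1040 = 0.35
I − A =
  [   0.80    -0.35]
  [  -0.25     0.65]
det(I−A) = (0.80)(0.65) − (-0.35)(-0.25) = 0.4325
adj(I−A) = [[0.65, 0.35], [0.25, 0.80]]
(I − A)⁻¹ = adj(I−A) / det(I−A) ≈
  [   1.5029     0.8092]
  [   0.5780     1.8497]
Δx = (I − A)⁻¹ Δd with Δd having +100 in the Livestock component and 0 elsewhere.
So Δx_2 = L_21 · (+100), where L_21 = adj(I−A)_21 / det(I−A) = 0.25 / 0.4325.
Δx_2 = 0.25 × (+100) / 0.4325 = 25.00 / 0.4325 ≈ 57.80.

Δx_2 = 57.80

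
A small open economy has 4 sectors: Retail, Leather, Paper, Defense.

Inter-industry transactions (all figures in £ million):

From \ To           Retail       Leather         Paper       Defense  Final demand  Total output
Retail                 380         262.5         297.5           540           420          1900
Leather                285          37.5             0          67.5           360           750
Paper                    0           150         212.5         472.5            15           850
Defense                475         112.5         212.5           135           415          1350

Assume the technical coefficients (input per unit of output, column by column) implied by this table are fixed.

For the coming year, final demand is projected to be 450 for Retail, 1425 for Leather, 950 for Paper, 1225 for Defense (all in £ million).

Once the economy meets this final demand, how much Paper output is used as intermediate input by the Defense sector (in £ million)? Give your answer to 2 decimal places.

z_34 = 1592.72

Technical coefficients a_ij = z_ij / X_j:
  a_11 = 380/1900 = 0.20, a_21 = 285/1900 = 0.15, a_31 = 0/1900 = 0.00, a_41 = 475/1900 = 0.25
  a_12 = 262.5/750 = 0.35, a_22 = 37.5/750 = 0.05, a_32 = 150/750 = 0.20, a_42 = 112.5/750 = 0.15
  a_13 = 297.5/850 = 0.35, a_23 = 0/850 = 0.00, a_33 = 212.5/850 = 0.25, a_43 = 212.5/850 = 0.25
  a_14 = 540/1350 = 0.40, a_24 = 67.5/1350 = 0.05, a_34 = 472.5/1350 = 0.35, a_44 = 135/1350 = 0.10
I − A =
  [   0.80    -0.35    -0.35    -0.40]
  [  -0.15     0.95     0.00    -0.05]
  [   0.00    -0.20     0.75    -0.35]
  [  -0.25    -0.15    -0.25     0.90]
Compute the cofactors C_ij = (−1)^(i+j)·(3×3 minor ij) of I−A; the adjugate is their transpose:
adj(I−A) = Cᵀ =
  [ 0.550000   0.352000   0.396000   0.418000]
  [ 0.097500   0.364375   0.076625   0.093375]
  [ 0.120500   0.196625   0.522375   0.267625]
  [ 0.202500   0.213125   0.267875   0.520125]
det(I−A) = Σ_j (I−A)_1j·C_1j = (0.80)(0.550000) + (-0.35)(0.097500) + (-0.35)(0.120500) + (-0.40)(0.202500) = 0.2827
(I − A)⁻¹ = adj(I−A) / det(I−A) ≈
  [   1.9455     1.2451     1.4008     1.4786]
  [   0.3449     1.2889     0.2710     0.3303]
  [   0.4262     0.6955     1.8478     0.9467]
  [   0.7163     0.7539     0.9476     1.8398]
First solve x = (I − A)⁻¹ d = adj(I−A)·d / det(I−A); in particular x_4 = (0.202500·450 + 0.213125·1425 + 0.267875·950 + 0.520125·1225) / 0.2827 = 1286.4625 / 0.2827 ≈ 4550.6279.
Intermediate flow from 3 to 4: z_34 = a_34 · x_4 = 0.35 × 1286.4625 / 0.2827 = 450.261875 / 0.2827 ≈ 1592.72.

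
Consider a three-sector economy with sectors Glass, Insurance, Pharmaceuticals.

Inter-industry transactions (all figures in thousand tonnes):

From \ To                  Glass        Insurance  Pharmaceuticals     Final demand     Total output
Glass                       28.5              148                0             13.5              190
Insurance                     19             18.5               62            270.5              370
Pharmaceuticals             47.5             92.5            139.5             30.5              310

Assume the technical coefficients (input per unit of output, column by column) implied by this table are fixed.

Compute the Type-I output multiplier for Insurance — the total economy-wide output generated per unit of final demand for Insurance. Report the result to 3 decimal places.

Technical coefficients a_ij = z_ij / X_j:
  a_GG = 28.5/190 = 0.15, a_IG = 19/190 = 0.10, a_PG = 47.5/190 = 0.25
  a_GI = 148/370 = 0.40, a_II = 18.5/370 = 0.05, a_PI = 92.5/370 = 0.25
  a_GP = 0/310 = 0.00, a_IP = 62/310 = 0.20, a_PP = 139.5/310 = 0.45
I − A =
  [   0.85    -0.40     0.00]
  [  -0.10     0.95    -0.20]
  [  -0.25    -0.25     0.55]
Cofactors of I−A, C_ij = (−1)^(i+j)·(minor ij) (rows/columns in the sector order above):
  C_11 = (0.95)(0.55) − (-0.20)(-0.25) = 0.4725
  C_12 = −[(-0.10)(0.55) − (-0.20)(-0.25)] = 0.1050
  C_13 = (-0.10)(-0.25) − (0.95)(-0.25) = 0.2625
  C_21 = −[(-0.40)(0.55) − (0.00)(-0.25)] = 0.2200
  C_22 = (0.85)(0.55) − (0.00)(-0.25) = 0.4675
  C_23 = −[(0.85)(-0.25) − (-0.40)(-0.25)] = 0.3125
  C_31 = (-0.40)(-0.20) − (0.00)(0.95) = 0.0800
  C_32 = −[(0.85)(-0.20) − (0.00)(-0.10)] = 0.1700
  C_33 = (0.85)(0.95) − (-0.40)(-0.10) = 0.7675
det(I−A) = Σ_j (I−A)_1j·C_1j = (0.85)(0.4725) + (-0.40)(0.1050) + (0.00)(0.2625) = 0.359625
adj(I−A) = Cᵀ =
  [ 0.4725   0.2200   0.0800]
  [ 0.1050   0.4675   0.1700]
  [ 0.2625   0.3125   0.7675]
(I − A)⁻¹ = adj(I−A) / det(I−A) ≈
  [   1.3139     0.6117     0.2225]
  [   0.2920     1.3000     0.4727]
  [   0.7299     0.8690     2.1342]
The output multiplier for sector j is the column-j sum of the Leontief inverse (I − A)⁻¹ = adj(I−A) / det(I−A).
Column I of adj(I−A): (0.2200, 0.4675, 0.3125); det(I−A) = 0.359625.
m_I = (0.2200 + 0.4675 + 0.3125) / 0.359625 = 1.00 / 0.359625 ≈ 2.781.

m_I = 2.781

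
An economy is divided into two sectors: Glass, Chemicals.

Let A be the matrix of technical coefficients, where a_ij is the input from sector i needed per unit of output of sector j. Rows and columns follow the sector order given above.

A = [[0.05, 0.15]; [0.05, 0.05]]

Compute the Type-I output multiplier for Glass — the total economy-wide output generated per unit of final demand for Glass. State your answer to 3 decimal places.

I − A =
  [   0.95    -0.15]
  [  -0.05     0.95]
det(I−A) = (0.95)(0.95) − (-0.15)(-0.05) = 0.8950
adj(I−A) = [[0.95, 0.15], [0.05, 0.95]]
(I − A)⁻¹ = adj(I−A) / det(I−A) ≈
  [   1.0615     0.1676]
  [   0.0559     1.0615]
The output multiplier for sector j is the column-j sum of the Leontief inverse (I − A)⁻¹ = adj(I−A) / det(I−A).
Column 1 of adj(I−A): (0.95, 0.05); det(I−A) = 0.8950.
m_1 = (0.95 + 0.05) / 0.8950 = 1.00 / 0.8950 ≈ 1.117.

m_1 = 1.117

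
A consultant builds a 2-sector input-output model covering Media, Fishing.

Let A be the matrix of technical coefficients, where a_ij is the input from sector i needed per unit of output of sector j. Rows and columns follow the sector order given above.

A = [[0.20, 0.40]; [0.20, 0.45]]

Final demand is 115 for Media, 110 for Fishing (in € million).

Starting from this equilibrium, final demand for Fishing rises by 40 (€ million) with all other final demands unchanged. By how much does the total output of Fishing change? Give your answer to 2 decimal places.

Δx_F = 88.89

I − A =
  [   0.80    -0.40]
  [  -0.20     0.55]
det(I−A) = (0.80)(0.55) − (-0.40)(-0.20) = 0.3600
adj(I−A) = [[0.55, 0.40], [0.20, 0.80]]
(I − A)⁻¹ = adj(I−A) / det(I−A) ≈
  [   1.5278     1.1111]
  [   0.5556     2.2222]
Δx = (I − A)⁻¹ Δd with Δd having +40 in the Fishing component and 0 elsewhere.
So Δx_F = L_FF · (+40), where L_FF = adj(I−A)_FF / det(I−A) = 0.80 / 0.3600.
Δx_F = 0.80 × (+40) / 0.3600 = 32.00 / 0.3600 ≈ 88.89.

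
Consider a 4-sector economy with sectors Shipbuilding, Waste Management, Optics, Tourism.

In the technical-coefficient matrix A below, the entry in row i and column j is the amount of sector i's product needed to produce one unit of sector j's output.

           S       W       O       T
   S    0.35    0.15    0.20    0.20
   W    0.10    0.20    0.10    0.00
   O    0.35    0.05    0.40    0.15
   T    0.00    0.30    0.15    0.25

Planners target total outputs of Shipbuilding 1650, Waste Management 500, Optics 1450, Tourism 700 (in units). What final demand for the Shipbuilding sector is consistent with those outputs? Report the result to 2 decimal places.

d_S = 567.50

I − A =
  [   0.65    -0.15    -0.20    -0.20]
  [  -0.10     0.80    -0.10     0.00]
  [  -0.35    -0.05     0.60    -0.15]
  [   0.00    -0.30    -0.15     0.75]
d = (I − A) x:
  d_S = (+0.65)·1650 + (-0.15)·500 + (-0.20)·1450 + (-0.20)·700 = 567.50
  d_W = (-0.10)·1650 + (+0.80)·500 + (-0.10)·1450 + (+0.00)·700 = 90.00
  d_O = (-0.35)·1650 + (-0.05)·500 + (+0.60)·1450 + (-0.15)·700 = 162.50
  d_T = (+0.00)·1650 + (-0.30)·500 + (-0.15)·1450 + (+0.75)·700 = 157.50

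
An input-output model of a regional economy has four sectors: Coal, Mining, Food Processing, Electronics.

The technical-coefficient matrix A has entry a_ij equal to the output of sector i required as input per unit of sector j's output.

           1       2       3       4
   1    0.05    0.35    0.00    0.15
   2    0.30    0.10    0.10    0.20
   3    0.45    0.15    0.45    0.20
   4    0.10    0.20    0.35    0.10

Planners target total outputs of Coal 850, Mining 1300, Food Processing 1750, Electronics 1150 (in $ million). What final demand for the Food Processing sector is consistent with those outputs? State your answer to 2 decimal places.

I − A =
  [   0.95    -0.35     0.00    -0.15]
  [  -0.30     0.90    -0.10    -0.20]
  [  -0.45    -0.15     0.55    -0.20]
  [  -0.10    -0.20    -0.35     0.90]
d = (I − A) x:
  d_1 = (+0.95)·850 + (-0.35)·1300 + (+0.00)·1750 + (-0.15)·1150 = 180.00
  d_2 = (-0.30)·850 + (+0.90)·1300 + (-0.10)·1750 + (-0.20)·1150 = 510.00
  d_3 = (-0.45)·850 + (-0.15)·1300 + (+0.55)·1750 + (-0.20)·1150 = 155.00
  d_4 = (-0.10)·850 + (-0.20)·1300 + (-0.35)·1750 + (+0.90)·1150 = 77.50

d_3 = 155.00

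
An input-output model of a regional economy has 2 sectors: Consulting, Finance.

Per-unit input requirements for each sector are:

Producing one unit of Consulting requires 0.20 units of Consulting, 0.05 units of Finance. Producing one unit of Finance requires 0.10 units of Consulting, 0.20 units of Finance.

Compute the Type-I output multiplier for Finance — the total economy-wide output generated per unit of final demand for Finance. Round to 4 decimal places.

I − A =
  [   0.80    -0.10]
  [  -0.05     0.80]
det(I−A) = (0.80)(0.80) − (-0.10)(-0.05) = 0.6350
adj(I−A) = [[0.80, 0.10], [0.05, 0.80]]
(I − A)⁻¹ = adj(I−A) / det(I−A) ≈
  [   1.25984     0.15748]
  [   0.07874     1.25984]
The output multiplier for sector j is the column-j sum of the Leontief inverse (I − A)⁻¹ = adj(I−A) / det(I−A).
Column F of adj(I−A): (0.10, 0.80); det(I−A) = 0.6350.
m_F = (0.10 + 0.80) / 0.6350 = 0.90 / 0.6350 ≈ 1.4173.

m_F = 1.4173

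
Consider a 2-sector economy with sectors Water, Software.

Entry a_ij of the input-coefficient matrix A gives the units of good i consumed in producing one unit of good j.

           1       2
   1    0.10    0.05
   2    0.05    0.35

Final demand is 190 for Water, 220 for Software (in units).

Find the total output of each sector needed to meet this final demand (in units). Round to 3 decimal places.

I − A =
  [   0.90    -0.05]
  [  -0.05     0.65]
det(I−A) = (0.90)(0.65) − (-0.05)(-0.05) = 0.5825
adj(I−A) = [[0.65, 0.05], [0.05, 0.90]]
(I − A)⁻¹ = adj(I−A) / det(I−A) ≈
  [   1.1159     0.0858]
  [   0.0858     1.5451]
x = (I − A)⁻¹ d = adj(I−A)·d / det(I−A), with det(I−A) = 0.5825:
  x_1 = (0.65·190 + 0.05·220) / 0.5825 = 134.50 / 0.5825 ≈ 230.901
  x_2 = (0.05·190 + 0.90·220) / 0.5825 = 207.50 / 0.5825 ≈ 356.223

x_1 = 230.901, x_2 = 356.223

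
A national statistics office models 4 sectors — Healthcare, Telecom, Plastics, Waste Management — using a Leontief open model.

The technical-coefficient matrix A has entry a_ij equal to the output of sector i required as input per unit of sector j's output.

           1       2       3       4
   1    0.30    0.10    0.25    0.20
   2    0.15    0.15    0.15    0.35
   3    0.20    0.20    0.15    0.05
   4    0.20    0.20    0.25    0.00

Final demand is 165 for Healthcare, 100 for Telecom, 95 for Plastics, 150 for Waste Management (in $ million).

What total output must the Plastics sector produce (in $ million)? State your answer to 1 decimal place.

I − A =
  [   0.70    -0.10    -0.25    -0.20]
  [  -0.15     0.85    -0.15    -0.35]
  [  -0.20    -0.20     0.85    -0.05]
  [  -0.20    -0.20    -0.25     1.00]
Compute the cofactors C_ij = (−1)^(i+j)·(3×3 minor ij) of I−A; the adjugate is their transpose:
adj(I−A) = Cᵀ =
  [ 0.603375   0.180250   0.267250   0.197125]
  [ 0.234125   0.489750   0.222750   0.229375]
  [ 0.210000   0.168000   0.484000   0.125000]
  [ 0.220000   0.176000   0.219000   0.419000]
det(I−A) = Σ_j (I−A)_1j·C_1j = (0.70)(0.603375) + (-0.10)(0.234125) + (-0.25)(0.210000) + (-0.20)(0.220000) = 0.30245
(I − A)⁻¹ = adj(I−A) / det(I−A) ≈
  [   1.9950     0.5960     0.8836     0.6518]
  [   0.7741     1.6193     0.7365     0.7584]
  [   0.6943     0.5555     1.6003     0.4133]
  [   0.7274     0.5819     0.7241     1.3854]
x = (I − A)⁻¹ d = adj(I−A)·d / det(I−A), with det(I−A) = 0.30245:
  x_1 = (0.603375·165 + 0.180250·100 + 0.267250·95 + 0.197125·150) / 0.30245 = 172.539375 / 0.30245 ≈ 570.5
  x_2 = (0.234125·165 + 0.489750·100 + 0.222750·95 + 0.229375·150) / 0.30245 = 143.173125 / 0.30245 ≈ 473.4
  x_3 = (0.210000·165 + 0.168000·100 + 0.484000·95 + 0.125000·150) / 0.30245 = 116.18 / 0.30245 ≈ 384.1
  x_4 = (0.220000·165 + 0.176000·100 + 0.219000·95 + 0.419000·150) / 0.30245 = 137.555 / 0.30245 ≈ 454.8

x_3 = 384.1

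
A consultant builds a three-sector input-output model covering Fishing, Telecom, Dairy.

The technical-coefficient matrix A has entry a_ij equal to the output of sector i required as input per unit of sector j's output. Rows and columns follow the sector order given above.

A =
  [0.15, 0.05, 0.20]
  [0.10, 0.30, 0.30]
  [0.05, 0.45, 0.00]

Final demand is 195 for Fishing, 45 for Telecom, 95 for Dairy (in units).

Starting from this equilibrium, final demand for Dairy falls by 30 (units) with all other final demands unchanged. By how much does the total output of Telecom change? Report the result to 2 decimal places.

I − A =
  [   0.85    -0.05    -0.20]
  [  -0.10     0.70    -0.30]
  [  -0.05    -0.45     1.00]
Cofactors of I−A, C_ij = (−1)^(i+j)·(minor ij) (rows/columns in the sector order above):
  C_11 = (0.70)(1.00) − (-0.30)(-0.45) = 0.5650
  C_12 = −[(-0.10)(1.00) − (-0.30)(-0.05)] = 0.1150
  C_13 = (-0.10)(-0.45) − (0.70)(-0.05) = 0.0800
  C_21 = −[(-0.05)(1.00) − (-0.20)(-0.45)] = 0.1400
  C_22 = (0.85)(1.00) − (-0.20)(-0.05) = 0.8400
  C_23 = −[(0.85)(-0.45) − (-0.05)(-0.05)] = 0.3850
  C_31 = (-0.05)(-0.30) − (-0.20)(0.70) = 0.1550
  C_32 = −[(0.85)(-0.30) − (-0.20)(-0.10)] = 0.2750
  C_33 = (0.85)(0.70) − (-0.05)(-0.10) = 0.5900
det(I−A) = Σ_j (I−A)_1j·C_1j = (0.85)(0.5650) + (-0.05)(0.1150) + (-0.20)(0.0800) = 0.4585
adj(I−A) = Cᵀ =
  [ 0.5650   0.1400   0.1550]
  [ 0.1150   0.8400   0.2750]
  [ 0.0800   0.3850   0.5900]
(I − A)⁻¹ = adj(I−A) / det(I−A) ≈
  [   1.2323     0.3053     0.3381]
  [   0.2508     1.8321     0.5998]
  [   0.1745     0.8397     1.2868]
Δx = (I − A)⁻¹ Δd with Δd having -30 in the Dairy component and 0 elsewhere.
So Δx_T = L_TD · (-30), where L_TD = adj(I−A)_TD / det(I−A) = 0.2750 / 0.4585.
Δx_T = 0.2750 × (-30) / 0.4585 = -8.25 / 0.4585 ≈ -17.99.

Δx_T = -17.99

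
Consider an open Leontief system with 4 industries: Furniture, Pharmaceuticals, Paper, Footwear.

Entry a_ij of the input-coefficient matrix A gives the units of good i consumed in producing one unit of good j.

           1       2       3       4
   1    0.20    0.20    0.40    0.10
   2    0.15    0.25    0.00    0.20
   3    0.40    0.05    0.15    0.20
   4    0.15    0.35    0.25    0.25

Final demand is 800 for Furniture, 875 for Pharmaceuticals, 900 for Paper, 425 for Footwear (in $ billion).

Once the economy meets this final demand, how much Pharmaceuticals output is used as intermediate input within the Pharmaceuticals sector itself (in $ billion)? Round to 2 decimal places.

I − A =
  [   0.80    -0.20    -0.40    -0.10]
  [  -0.15     0.75     0.00    -0.20]
  [  -0.40    -0.05     0.85    -0.20]
  [  -0.15    -0.35    -0.25     0.75]
Compute the cofactors C_ij = (−1)^(i+j)·(3×3 minor ij) of I−A; the adjugate is their transpose:
adj(I−A) = Cᵀ =
  [ 0.378625   0.191500   0.225750   0.161750]
  [ 0.133625   0.315250   0.100750   0.128750]
  [ 0.237125   0.165250   0.349000   0.168750]
  [ 0.217125   0.240500   0.208500   0.361500]
det(I−A) = Σ_j (I−A)_1j·C_1j = (0.80)(0.378625) + (-0.20)(0.133625) + (-0.40)(0.237125) + (-0.10)(0.217125) = 0.1596125
(I − A)⁻¹ = adj(I−A) / det(I−A) ≈
  [   2.3722     1.1998     1.4144     1.0134]
  [   0.8372     1.9751     0.6312     0.8066]
  [   1.4856     1.0353     2.1865     1.0572]
  [   1.3603     1.5068     1.3063     2.2649]
First solve x = (I − A)⁻¹ d = adj(I−A)·d / det(I−A); in particular x_2 = (0.133625·800 + 0.315250·875 + 0.100750·900 + 0.128750·425) / 0.1596125 = 528.1375 / 0.1596125 ≈ 3308.8731.
Intermediate flow from 2 to 2: z_22 = a_22 · x_2 = 0.25 × 528.1375 / 0.1596125 = 132.034375 / 0.1596125 ≈ 827.22.

z_22 = 827.22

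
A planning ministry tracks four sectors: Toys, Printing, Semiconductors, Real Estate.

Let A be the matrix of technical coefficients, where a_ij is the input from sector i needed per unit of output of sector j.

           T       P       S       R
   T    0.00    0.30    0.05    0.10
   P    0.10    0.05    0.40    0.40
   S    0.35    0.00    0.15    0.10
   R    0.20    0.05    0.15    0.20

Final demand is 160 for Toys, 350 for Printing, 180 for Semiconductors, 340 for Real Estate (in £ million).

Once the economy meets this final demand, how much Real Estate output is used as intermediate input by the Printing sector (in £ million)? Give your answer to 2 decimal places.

I − A =
  [   1.00    -0.30    -0.05    -0.10]
  [  -0.10     0.95    -0.40    -0.40]
  [  -0.35     0.00     0.85    -0.10]
  [  -0.20    -0.05    -0.15     0.80]
Compute the cofactors C_ij = (−1)^(i+j)·(3×3 minor ij) of I−A; the adjugate is their transpose:
adj(I−A) = Cᵀ =
  [ 0.612750   0.204000   0.167250   0.199500]
  [ 0.275500   0.627750   0.381500   0.396000]
  [ 0.278500   0.096750   0.672500   0.167250]
  [ 0.222625   0.108375   0.191750   0.723375]
det(I−A) = Σ_j (I−A)_1j·C_1j = (1.00)(0.612750) + (-0.30)(0.275500) + (-0.05)(0.278500) + (-0.10)(0.222625) = 0.4939125
(I − A)⁻¹ = adj(I−A) / det(I−A) ≈
  [   1.2406     0.4130     0.3386     0.4039]
  [   0.5578     1.2710     0.7724     0.8018]
  [   0.5639     0.1959     1.3616     0.3386]
  [   0.4507     0.2194     0.3882     1.4646]
First solve x = (I − A)⁻¹ d = adj(I−A)·d / det(I−A); in particular x_P = (0.275500·160 + 0.627750·350 + 0.381500·180 + 0.396000·340) / 0.4939125 = 467.1025 / 0.4939125 ≈ 945.7191.
Intermediate flow from R to P: z_RP = a_RP · x_P = 0.05 × 467.1025 / 0.4939125 = 23.355125 / 0.4939125 ≈ 47.29.

z_RP = 47.29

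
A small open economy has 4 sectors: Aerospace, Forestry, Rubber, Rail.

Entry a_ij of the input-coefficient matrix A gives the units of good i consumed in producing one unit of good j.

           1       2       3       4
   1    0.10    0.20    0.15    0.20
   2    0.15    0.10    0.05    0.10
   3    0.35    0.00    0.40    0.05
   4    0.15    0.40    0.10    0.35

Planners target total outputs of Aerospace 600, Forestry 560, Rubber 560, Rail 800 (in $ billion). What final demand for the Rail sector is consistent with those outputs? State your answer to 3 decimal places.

d_4 = 150.000

I − A =
  [   0.90    -0.20    -0.15    -0.20]
  [  -0.15     0.90    -0.05    -0.10]
  [  -0.35     0.00     0.60    -0.05]
  [  -0.15    -0.40    -0.10     0.65]
d = (I − A) x:
  d_1 = (+0.90)·600 + (-0.20)·560 + (-0.15)·560 + (-0.20)·800 = 184.000
  d_2 = (-0.15)·600 + (+0.90)·560 + (-0.05)·560 + (-0.10)·800 = 306.000
  d_3 = (-0.35)·600 + (+0.00)·560 + (+0.60)·560 + (-0.05)·800 = 86.000
  d_4 = (-0.15)·600 + (-0.40)·560 + (-0.10)·560 + (+0.65)·800 = 150.000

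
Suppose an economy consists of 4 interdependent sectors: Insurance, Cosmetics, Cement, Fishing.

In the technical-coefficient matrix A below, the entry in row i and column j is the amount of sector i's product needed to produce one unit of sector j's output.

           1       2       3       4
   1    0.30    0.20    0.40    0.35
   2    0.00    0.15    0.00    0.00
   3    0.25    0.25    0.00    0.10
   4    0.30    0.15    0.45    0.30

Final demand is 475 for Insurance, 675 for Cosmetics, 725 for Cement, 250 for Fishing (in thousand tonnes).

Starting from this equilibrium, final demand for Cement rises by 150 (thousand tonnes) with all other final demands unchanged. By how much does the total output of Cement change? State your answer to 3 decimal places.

I − A =
  [   0.70    -0.20    -0.40    -0.35]
  [   0.00     0.85     0.00     0.00]
  [  -0.25    -0.25     1.00    -0.10]
  [  -0.30    -0.15    -0.45     0.70]
Compute the cofactors C_ij = (−1)^(i+j)·(3×3 minor ij) of I−A; the adjugate is their transpose:
adj(I−A) = Cᵀ =
  [ 0.556750   0.298875   0.371875   0.331500]
  [ 0.000000   0.232125   0.000000   0.000000]
  [ 0.174250   0.160875   0.327250   0.133875]
  [ 0.350625   0.281250   0.369750   0.510000]
det(I−A) = Σ_j (I−A)_1j·C_1j = (0.70)(0.556750) + (-0.20)(0.000000) + (-0.40)(0.174250) + (-0.35)(0.350625) = 0.19730625
(I − A)⁻¹ = adj(I−A) / det(I−A) ≈
  [   2.8218     1.5148     1.8848     1.6801]
  [   0.0000     1.1765     0.0000     0.0000]
  [   0.8831     0.8154     1.6586     0.6785]
  [   1.7771     1.4254     1.8740     2.5848]
Δx = (I − A)⁻¹ Δd with Δd having +150 in the Cement component and 0 elsewhere.
So Δx_3 = L_33 · (+150), where L_33 = adj(I−A)_33 / det(I−A) = 0.327250 / 0.19730625.
Δx_3 = 0.327250 × (+150) / 0.19730625 = 49.0875 / 0.19730625 ≈ 248.788.

Δx_3 = 248.788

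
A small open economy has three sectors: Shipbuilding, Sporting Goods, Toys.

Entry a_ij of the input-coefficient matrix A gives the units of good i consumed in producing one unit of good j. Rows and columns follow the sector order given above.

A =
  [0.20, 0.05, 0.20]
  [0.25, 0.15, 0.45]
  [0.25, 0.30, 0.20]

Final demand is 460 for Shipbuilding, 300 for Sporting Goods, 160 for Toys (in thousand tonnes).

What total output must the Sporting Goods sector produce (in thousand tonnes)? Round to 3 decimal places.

I − A =
  [   0.80    -0.05    -0.20]
  [  -0.25     0.85    -0.45]
  [  -0.25    -0.30     0.80]
Cofactors of I−A, C_ij = (−1)^(i+j)·(minor ij) (rows/columns in the sector order above):
  C_11 = (0.85)(0.80) − (-0.45)(-0.30) = 0.5450
  C_12 = −[(-0.25)(0.80) − (-0.45)(-0.25)] = 0.3125
  C_13 = (-0.25)(-0.30) − (0.85)(-0.25) = 0.2875
  C_21 = −[(-0.05)(0.80) − (-0.20)(-0.30)] = 0.1000
  C_22 = (0.80)(0.80) − (-0.20)(-0.25) = 0.5900
  C_23 = −[(0.80)(-0.30) − (-0.05)(-0.25)] = 0.2525
  C_31 = (-0.05)(-0.45) − (-0.20)(0.85) = 0.1925
  C_32 = −[(0.80)(-0.45) − (-0.20)(-0.25)] = 0.4100
  C_33 = (0.80)(0.85) − (-0.05)(-0.25) = 0.6675
det(I−A) = Σ_j (I−A)_1j·C_1j = (0.80)(0.5450) + (-0.05)(0.3125) + (-0.20)(0.2875) = 0.362875
adj(I−A) = Cᵀ =
  [ 0.5450   0.1000   0.1925]
  [ 0.3125   0.5900   0.4100]
  [ 0.2875   0.2525   0.6675]
(I − A)⁻¹ = adj(I−A) / det(I−A) ≈
  [   1.5019     0.2756     0.5305]
  [   0.8612     1.6259     1.1299]
  [   0.7923     0.6958     1.8395]
x = (I − A)⁻¹ d = adj(I−A)·d / det(I−A), with det(I−A) = 0.362875:
  x_1 = (0.5450·460 + 0.1000·300 + 0.1925·160) / 0.362875 = 311.50 / 0.362875 ≈ 858.422
  x_2 = (0.3125·460 + 0.5900·300 + 0.4100·160) / 0.362875 = 386.35 / 0.362875 ≈ 1064.692
  x_3 = (0.2875·460 + 0.2525·300 + 0.6675·160) / 0.362875 = 314.80 / 0.362875 ≈ 867.516

x_2 = 1064.692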